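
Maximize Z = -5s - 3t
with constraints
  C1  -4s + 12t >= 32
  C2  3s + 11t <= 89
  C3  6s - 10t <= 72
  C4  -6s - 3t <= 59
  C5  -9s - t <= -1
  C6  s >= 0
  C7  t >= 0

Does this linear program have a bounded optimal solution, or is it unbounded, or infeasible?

bounded optimum

Extreme points and Z = -5s - 3t:
  (179/20, 113/20) → Z = -617/10
  (0, 8/3) → Z = -8
  (0, 89/11) → Z = -267/11
The feasible region has finitely many vertices and no improving ray; the maximum is -8 at (0, 8/3).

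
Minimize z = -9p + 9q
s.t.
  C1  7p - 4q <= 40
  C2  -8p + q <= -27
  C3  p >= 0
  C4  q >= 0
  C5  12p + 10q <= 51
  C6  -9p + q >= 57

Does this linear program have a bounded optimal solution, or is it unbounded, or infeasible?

The boundaries -8p + q = -27 and q = 0 meet at (27/8, 0), but that point violates -9p + q ≥ 57. Every candidate vertex is excluded by some other constraint, so the feasible region is empty.

infeasible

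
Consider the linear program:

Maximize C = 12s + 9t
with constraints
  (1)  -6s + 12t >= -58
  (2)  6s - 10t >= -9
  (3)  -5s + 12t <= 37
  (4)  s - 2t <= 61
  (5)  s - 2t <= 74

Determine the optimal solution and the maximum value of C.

Vertices and C = 12s + 9t:
  (-172/3, -67/2) → C = -1979/2
  (95, 128/3) → C = 1524
  (131/11, 177/22) → C = 4737/22

The optimum lies where -6s + 12t = -58 and -5s + 12t = 37.
Solving simultaneously gives s = 95, t = 128/3.

s = 95, t = 128/3, maximum C = 1524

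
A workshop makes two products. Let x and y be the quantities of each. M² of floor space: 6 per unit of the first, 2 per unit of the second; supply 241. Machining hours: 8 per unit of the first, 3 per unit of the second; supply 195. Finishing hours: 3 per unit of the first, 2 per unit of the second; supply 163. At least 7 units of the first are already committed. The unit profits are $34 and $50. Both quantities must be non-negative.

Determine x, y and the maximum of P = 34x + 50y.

Feasible corners and P = 34x + 50y:
  (195/8, 0) → P = 3315/4
  (7, 0) → P = 238
  (7, 139/3) → P = 7664/3

At the optimal vertex, 8x + 3y = 195 and x = 7.
Solving simultaneously gives x = 7, y = 139/3.

x = 7, y = 139/3, maximum P = 7664/3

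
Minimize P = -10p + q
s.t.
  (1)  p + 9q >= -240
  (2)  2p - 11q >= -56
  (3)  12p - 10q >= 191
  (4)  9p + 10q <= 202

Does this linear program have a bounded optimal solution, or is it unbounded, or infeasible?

Corner points and P = -10p + q:
  (-681/118, -3071/118) → P = 3739/118
  (4218/71, -2362/71) → P = -44542/71
  (131/7, 47/14) → P = -2573/14
The feasible region has finitely many vertices and no improving ray; the minimum is -44542/71 at (4218/71, -2362/71).

bounded optimum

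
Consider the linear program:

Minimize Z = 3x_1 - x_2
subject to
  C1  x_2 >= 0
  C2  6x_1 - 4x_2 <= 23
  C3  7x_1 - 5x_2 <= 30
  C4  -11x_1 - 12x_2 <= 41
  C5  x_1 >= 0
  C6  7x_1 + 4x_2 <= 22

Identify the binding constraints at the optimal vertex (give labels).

C5 and C6

Corner points and Z = 3x_1 - x_2:
  (0, 0) → Z = 0
  (22/7, 0) → Z = 66/7
  (0, 11/2) → Z = -11/2

The minimum is at (0, 11/2). Substituting into each constraint, equality holds for C5 and C6; the remaining constraints have slack.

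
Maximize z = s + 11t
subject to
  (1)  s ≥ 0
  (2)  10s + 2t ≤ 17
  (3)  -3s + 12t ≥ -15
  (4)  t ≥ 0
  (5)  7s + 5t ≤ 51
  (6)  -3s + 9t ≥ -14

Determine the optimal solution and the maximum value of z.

s = 0, t = 17/2, maximum z = 187/2

Corner points and z = s + 11t:
  (0, 17/2) → z = 187/2
  (0, 0) → z = 0
  (17/10, 0) → z = 17/10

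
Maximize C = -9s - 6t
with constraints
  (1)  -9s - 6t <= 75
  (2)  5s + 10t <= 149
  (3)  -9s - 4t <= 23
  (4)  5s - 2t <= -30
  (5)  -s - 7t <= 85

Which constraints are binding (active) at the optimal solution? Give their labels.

(3) and (4)

Feasible corners and C = -9s - 6t:
  (-59/5, 104/5) → C = -93/5
  (-1/30, 179/12) → C = -446/5
  (-83/19, 155/38) → C = 282/19

The maximum is at (-83/19, 155/38). Substituting into each constraint, equality holds for (3) and (4); the remaining constraints have slack.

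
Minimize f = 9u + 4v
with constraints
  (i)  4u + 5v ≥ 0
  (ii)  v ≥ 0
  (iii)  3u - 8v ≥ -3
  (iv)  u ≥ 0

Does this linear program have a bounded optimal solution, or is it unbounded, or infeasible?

Corner points and f = 9u + 4v:
  (0, 0) → f = 0
  (0, 3/8) → f = 3/2
The feasible region has finitely many vertices and no improving ray; the minimum is 0 at (0, 0).

bounded optimum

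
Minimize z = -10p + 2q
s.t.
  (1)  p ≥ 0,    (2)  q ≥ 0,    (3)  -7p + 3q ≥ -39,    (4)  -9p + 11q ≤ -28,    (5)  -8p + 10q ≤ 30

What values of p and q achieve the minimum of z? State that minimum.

p = 69/10, q = 31/10, minimum z = -314/5

Vertices and z = -10p + 2q:
  (39/7, 0) → z = -390/7
  (28/9, 0) → z = -280/9
  (69/10, 31/10) → z = -314/5

The optimum lies where -7p + 3q = -39 and -9p + 11q = -28.
Solving simultaneously gives p = 69/10, q = 31/10.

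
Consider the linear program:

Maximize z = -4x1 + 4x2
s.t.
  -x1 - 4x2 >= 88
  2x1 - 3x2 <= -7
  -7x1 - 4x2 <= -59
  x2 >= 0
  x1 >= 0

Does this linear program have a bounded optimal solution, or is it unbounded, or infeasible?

The boundaries 2x1 - 3x2 = -7 and -7x1 - 4x2 = -59 meet at (149/29, 167/29), but that point violates -x1 - 4x2 ≥ 88. Every candidate vertex is excluded by some other constraint, so the feasible region is empty.

infeasible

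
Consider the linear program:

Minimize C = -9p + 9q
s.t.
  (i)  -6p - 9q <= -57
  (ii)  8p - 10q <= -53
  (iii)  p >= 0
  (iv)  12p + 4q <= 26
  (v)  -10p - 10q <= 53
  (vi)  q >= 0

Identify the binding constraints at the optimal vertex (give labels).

Vertices and C = -9p + 9q:
  (0, 19/3) → C = 57
  (1/14, 44/7) → C = 783/14
  (0, 13/2) → C = 117/2

The minimum is at (1/14, 44/7). Substituting into each constraint, equality holds for (i) and (iv); the remaining constraints have slack.

(i) and (iv)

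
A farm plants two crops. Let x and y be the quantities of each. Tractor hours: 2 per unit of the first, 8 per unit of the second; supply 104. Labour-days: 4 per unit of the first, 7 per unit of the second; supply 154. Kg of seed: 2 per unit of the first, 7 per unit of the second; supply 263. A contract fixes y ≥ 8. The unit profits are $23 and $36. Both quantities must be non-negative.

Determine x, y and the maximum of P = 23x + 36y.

x = 20, y = 8, maximum P = 748

Vertices and P = 23x + 36y:
  (0, 13) → P = 468
  (0, 8) → P = 288
  (20, 8) → P = 748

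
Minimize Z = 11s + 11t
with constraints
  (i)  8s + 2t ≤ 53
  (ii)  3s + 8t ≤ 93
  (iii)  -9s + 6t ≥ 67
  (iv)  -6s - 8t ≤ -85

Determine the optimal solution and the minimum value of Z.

Feasible corners and Z = 11s + 11t:
  (11/45, 173/15) → Z = 1166/9
  (-8/3, 101/8) → Z = 2629/24
  (-13/54, 389/36) → Z = 12551/108

The optimum lies where 3s + 8t = 93 and -6s - 8t = -85.
Solving simultaneously gives s = -8/3, t = 101/8.

s = -8/3, t = 101/8, minimum Z = 2629/24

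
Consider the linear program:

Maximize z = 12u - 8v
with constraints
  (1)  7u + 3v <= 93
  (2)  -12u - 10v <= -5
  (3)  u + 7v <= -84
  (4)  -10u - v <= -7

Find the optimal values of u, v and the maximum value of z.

Corner points and z = 12u - 8v:
  (915/34, -1081/34) → z = 9814/17
  (903/46, -681/46) → z = 354
  (875/74, -1013/74) → z = 9302/37

The optimum lies where 7u + 3v = 93 and -12u - 10v = -5.
Solving simultaneously gives u = 915/34, v = -1081/34.

u = 915/34, v = -1081/34, maximum z = 9814/17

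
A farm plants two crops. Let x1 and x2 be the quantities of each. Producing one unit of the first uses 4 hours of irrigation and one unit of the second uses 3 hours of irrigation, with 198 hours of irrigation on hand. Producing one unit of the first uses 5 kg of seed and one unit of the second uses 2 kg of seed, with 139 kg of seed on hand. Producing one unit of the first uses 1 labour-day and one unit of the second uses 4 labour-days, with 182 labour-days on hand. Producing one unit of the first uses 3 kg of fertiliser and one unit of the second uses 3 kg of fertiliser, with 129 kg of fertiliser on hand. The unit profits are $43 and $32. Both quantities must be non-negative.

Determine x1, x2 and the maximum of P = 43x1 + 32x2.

The binding constraints are 5x1 + 2x2 = 139 and 3x1 + 3x2 = 129.
Solving simultaneously gives x1 = 53/3, x2 = 76/3.

x1 = 53/3, x2 = 76/3, maximum P = 4711/3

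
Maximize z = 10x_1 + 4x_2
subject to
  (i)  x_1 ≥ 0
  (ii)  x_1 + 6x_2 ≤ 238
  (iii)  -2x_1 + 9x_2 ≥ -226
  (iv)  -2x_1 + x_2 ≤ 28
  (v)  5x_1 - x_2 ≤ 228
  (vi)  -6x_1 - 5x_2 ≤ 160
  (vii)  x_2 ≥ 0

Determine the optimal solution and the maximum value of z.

Corner points and z = 10x_1 + 4x_2:
  (0, 28) → z = 112
  (0, 0) → z = 0
  (70/13, 504/13) → z = 2716/13
  (1606/31, 962/31) → z = 19908/31
  (228/5, 0) → z = 456

x_1 = 1606/31, x_2 = 962/31, maximum z = 19908/31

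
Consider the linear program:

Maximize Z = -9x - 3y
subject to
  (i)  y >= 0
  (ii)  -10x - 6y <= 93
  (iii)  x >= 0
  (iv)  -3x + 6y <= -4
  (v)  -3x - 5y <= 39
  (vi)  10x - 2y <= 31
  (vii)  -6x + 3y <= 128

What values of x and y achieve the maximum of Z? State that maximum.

x = 4/3, y = 0, maximum Z = -12

Corner points and Z = -9x - 3y:
  (4/3, 0) → Z = -12
  (31/10, 0) → Z = -279/10
  (89/27, 53/54) → Z = -587/18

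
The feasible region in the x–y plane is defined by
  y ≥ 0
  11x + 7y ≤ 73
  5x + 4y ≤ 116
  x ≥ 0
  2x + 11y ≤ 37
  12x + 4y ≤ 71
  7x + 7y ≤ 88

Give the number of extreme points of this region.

Intersecting each pair of boundary lines and keeping only the points that satisfy every inequality leaves:
  (0, 0)
  (71/12, 0)
  (544/107, 261/107)
  (41/8, 19/8)
  (0, 37/11)

5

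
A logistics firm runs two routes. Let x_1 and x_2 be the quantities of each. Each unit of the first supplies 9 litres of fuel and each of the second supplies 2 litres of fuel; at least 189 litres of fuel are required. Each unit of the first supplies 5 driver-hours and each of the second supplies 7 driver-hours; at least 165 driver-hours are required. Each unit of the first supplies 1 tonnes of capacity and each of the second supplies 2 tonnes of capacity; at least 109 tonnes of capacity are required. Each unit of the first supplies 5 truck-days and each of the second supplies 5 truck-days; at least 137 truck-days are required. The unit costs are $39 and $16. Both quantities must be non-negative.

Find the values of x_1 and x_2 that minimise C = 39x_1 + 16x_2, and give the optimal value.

Extreme points and C = 39x_1 + 16x_2:
  (0, 189/2) → C = 1512
  (109, 0) → C = 4251
  (10, 99/2) → C = 1182
The feasible region is unbounded (it extends along (0, 1), (1, 0)), but C strictly increases along every unbounded feasible direction, so there is no improving ray and the minimum is attained at a vertex.

x_1 = 10, x_2 = 99/2, minimum C = 1182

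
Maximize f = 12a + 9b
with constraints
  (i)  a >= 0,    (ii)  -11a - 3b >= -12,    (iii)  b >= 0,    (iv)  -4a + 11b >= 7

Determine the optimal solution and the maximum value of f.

Corner points and f = 12a + 9b:
  (0, 4) → f = 36
  (0, 7/11) → f = 63/11
  (111/133, 125/133) → f = 351/19

a = 0, b = 4, maximum f = 36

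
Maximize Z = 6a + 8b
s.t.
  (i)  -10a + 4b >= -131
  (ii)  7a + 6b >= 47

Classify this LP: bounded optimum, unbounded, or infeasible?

From the feasible point (487/44, -447/88), moving in the direction (4, 10) keeps every constraint satisfied while Z increases without bound.

unbounded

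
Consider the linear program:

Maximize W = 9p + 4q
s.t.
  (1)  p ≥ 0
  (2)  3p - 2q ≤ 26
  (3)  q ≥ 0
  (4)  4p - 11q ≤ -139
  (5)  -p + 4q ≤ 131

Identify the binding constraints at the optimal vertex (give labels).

(2) and (5)

Corner points and W = 9p + 4q:
  (0, 139/11) → W = 556/11
  (0, 131/4) → W = 131
  (564/25, 521/25) → W = 1432/5
  (183/5, 419/10) → W = 497

The maximum is at (183/5, 419/10). Substituting into each constraint, equality holds for (2) and (5); the remaining constraints have slack.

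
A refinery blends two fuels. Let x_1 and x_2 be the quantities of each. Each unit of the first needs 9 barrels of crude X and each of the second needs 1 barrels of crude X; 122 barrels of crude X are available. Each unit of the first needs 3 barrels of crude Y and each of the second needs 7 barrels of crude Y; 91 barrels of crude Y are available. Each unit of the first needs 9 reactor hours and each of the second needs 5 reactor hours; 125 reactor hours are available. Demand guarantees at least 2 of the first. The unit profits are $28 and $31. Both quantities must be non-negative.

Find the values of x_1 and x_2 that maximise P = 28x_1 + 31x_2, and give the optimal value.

Vertices and P = 28x_1 + 31x_2:
  (122/9, 0) → P = 3416/9
  (2, 0) → P = 56
  (485/36, 3/4) → P = 14417/36
  (35/4, 37/4) → P = 2127/4
  (2, 85/7) → P = 3027/7

At the optimal vertex, 3x_1 + 7x_2 = 91 and 9x_1 + 5x_2 = 125.
Solving simultaneously gives x_1 = 35/4, x_2 = 37/4.

x_1 = 35/4, x_2 = 37/4, maximum P = 2127/4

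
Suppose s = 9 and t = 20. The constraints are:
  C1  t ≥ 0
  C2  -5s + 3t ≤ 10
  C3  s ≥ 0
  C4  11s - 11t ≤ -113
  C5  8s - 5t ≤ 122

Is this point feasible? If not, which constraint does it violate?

not feasible — violates C2

Constraint C2: -5s + 3t = 15, which is not ≤ 10. All other constraints are satisfied.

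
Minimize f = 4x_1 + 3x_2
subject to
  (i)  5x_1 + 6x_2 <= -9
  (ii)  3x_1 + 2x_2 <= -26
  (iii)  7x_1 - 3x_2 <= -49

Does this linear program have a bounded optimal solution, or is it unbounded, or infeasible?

unbounded

From the feasible point (-69/4, 103/8), moving in the direction (-6, 5) keeps every constraint satisfied while f decreases without bound.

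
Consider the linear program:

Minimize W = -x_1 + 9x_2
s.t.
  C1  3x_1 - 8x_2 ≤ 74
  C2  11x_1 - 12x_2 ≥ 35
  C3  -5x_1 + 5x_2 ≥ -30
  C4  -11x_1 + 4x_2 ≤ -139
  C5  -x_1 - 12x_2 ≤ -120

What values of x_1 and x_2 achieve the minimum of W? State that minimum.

Vertices and W = -x_1 + 9x_2:
  (37, 31) → W = 242
  (191/11, 13) → W = 1096/11
  (115/7, 73/7) → W = 542/7

The binding constraints are -5x_1 + 5x_2 = -30 and -11x_1 + 4x_2 = -139.
Solving simultaneously gives x_1 = 115/7, x_2 = 73/7.

x_1 = 115/7, x_2 = 73/7, minimum W = 542/7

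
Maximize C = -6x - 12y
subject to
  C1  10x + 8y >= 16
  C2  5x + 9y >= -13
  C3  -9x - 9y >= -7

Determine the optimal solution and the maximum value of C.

x = 5, y = -38/9, maximum C = 62/3

Feasible corners and C = -6x - 12y:
  (124/25, -21/5) → C = 516/25
  (44/9, -37/9) → C = 20
  (5, -38/9) → C = 62/3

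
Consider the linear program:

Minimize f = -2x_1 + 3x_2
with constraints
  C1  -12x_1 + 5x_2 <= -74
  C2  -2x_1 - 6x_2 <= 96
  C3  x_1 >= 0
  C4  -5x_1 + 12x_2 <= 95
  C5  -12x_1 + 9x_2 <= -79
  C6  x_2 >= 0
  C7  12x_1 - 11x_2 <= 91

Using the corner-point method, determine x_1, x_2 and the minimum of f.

x_1 = 91/12, x_2 = 0, minimum f = -91/6

Extreme points and f = -2x_1 + 3x_2:
  (601/33, 1535/99) → f = 111/11
  (2137/89, 1595/89) → f = 511/89
  (79/12, 0) → f = -79/6
  (91/12, 0) → f = -91/6

The optimum lies where x_2 = 0 and 12x_1 - 11x_2 = 91.
Solving simultaneously gives x_1 = 91/12, x_2 = 0.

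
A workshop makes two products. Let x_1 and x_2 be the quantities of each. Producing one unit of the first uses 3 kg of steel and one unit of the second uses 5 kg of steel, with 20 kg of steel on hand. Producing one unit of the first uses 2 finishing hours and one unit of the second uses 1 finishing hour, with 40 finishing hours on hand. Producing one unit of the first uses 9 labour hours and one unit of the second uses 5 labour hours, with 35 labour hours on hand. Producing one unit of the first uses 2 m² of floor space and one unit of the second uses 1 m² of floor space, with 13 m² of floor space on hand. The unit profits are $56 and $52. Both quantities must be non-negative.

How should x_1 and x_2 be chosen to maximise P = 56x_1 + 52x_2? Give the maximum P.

x_1 = 5/2, x_2 = 5/2, maximum P = 270

Vertices and P = 56x_1 + 52x_2:
  (0, 0) → P = 0
  (0, 4) → P = 208
  (35/9, 0) → P = 1960/9
  (5/2, 5/2) → P = 270

The binding constraints are 3x_1 + 5x_2 = 20 and 9x_1 + 5x_2 = 35.
Solving simultaneously gives x_1 = 5/2, x_2 = 5/2.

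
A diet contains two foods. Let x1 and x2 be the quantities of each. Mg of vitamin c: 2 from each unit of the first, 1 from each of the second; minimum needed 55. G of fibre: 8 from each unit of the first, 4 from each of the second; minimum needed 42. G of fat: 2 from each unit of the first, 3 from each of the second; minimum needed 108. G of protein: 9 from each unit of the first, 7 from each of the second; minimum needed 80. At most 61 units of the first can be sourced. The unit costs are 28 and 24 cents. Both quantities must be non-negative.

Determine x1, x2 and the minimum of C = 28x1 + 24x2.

Corner points and C = 28x1 + 24x2:
  (0, 55) → C = 1320
  (54, 0) → C = 1512
  (61, 0) → C = 1708
  (57/4, 53/2) → C = 1035
The feasible region is unbounded (it extends along (0, 1)), but C strictly increases along every unbounded feasible direction, so there is no improving ray and the minimum is attained at a vertex.

The binding constraints are 2x1 + x2 = 55 and 2x1 + 3x2 = 108.
Solving simultaneously gives x1 = 57/4, x2 = 53/2.

x1 = 57/4, x2 = 53/2, minimum C = 1035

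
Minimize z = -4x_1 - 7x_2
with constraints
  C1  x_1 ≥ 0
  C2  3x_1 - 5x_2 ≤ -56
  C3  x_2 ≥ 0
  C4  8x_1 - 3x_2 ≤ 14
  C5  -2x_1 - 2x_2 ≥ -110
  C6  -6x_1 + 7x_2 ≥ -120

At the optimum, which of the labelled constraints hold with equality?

Feasible corners and z = -4x_1 - 7x_2:
  (0, 56/5) → z = -392/5
  (0, 55) → z = -385
  (238/31, 490/31) → z = -4382/31
  (179/11, 426/11) → z = -3698/11

The minimum is at (0, 55). Substituting into each constraint, equality holds for C1 and C5; the remaining constraints have slack.

C1 and C5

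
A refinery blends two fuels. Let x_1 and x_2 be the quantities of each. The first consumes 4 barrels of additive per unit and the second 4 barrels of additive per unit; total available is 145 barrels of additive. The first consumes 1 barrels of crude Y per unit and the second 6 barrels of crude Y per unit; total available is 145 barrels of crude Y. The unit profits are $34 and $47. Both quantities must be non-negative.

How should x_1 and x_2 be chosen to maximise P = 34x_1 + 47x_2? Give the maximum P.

Corner points and P = 34x_1 + 47x_2:
  (0, 0) → P = 0
  (0, 145/6) → P = 6815/6
  (145/4, 0) → P = 2465/2
  (29/2, 87/4) → P = 6061/4

The binding constraints are 4x_1 + 4x_2 = 145 and x_1 + 6x_2 = 145.
Solving simultaneously gives x_1 = 29/2, x_2 = 87/4.

x_1 = 29/2, x_2 = 87/4, maximum P = 6061/4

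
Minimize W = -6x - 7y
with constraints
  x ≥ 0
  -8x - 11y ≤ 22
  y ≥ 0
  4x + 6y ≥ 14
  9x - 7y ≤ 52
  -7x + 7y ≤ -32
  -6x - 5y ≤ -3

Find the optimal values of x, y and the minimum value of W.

At the optimal vertex, 9x - 7y = 52 and -7x + 7y = -32.
Solving simultaneously gives x = 10, y = 38/7.

x = 10, y = 38/7, minimum W = -98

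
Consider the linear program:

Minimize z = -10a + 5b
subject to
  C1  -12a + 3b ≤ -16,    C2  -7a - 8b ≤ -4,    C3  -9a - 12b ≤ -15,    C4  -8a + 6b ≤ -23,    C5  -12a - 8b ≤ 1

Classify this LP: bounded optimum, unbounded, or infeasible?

unbounded

From the feasible point (61/25, -29/50), moving in the direction (12, -9) keeps every constraint satisfied while z decreases without bound.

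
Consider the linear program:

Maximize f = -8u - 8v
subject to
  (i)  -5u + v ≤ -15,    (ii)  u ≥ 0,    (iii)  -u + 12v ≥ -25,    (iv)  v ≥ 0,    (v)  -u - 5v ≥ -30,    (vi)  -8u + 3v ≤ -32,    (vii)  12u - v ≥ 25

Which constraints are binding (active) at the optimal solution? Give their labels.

Extreme points and f = -8u - 8v:
  (25, 0) → f = -200
  (485/17, 5/17) → f = -3920/17
  (4, 0) → f = -32
  (250/43, 208/43) → f = -3664/43

The maximum is at (4, 0). Substituting into each constraint, equality holds for (iv) and (vi); the remaining constraints have slack.

(iv) and (vi)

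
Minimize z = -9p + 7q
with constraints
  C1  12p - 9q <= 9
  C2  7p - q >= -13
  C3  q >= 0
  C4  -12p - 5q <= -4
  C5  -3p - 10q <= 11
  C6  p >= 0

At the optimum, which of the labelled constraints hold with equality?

Feasible corners and z = -9p + 7q:
  (3/4, 0) → z = -27/4
  (0, 13) → z = 91
  (1/3, 0) → z = -3
  (0, 4/5) → z = 28/5
The feasible region is unbounded (it extends along (3, 4), (1, 7)), but z strictly increases along every unbounded feasible direction, so there is no improving ray and the minimum is attained at a vertex.

The minimum is at (3/4, 0). Substituting into each constraint, equality holds for C1 and C3; the remaining constraints have slack.

C1 and C3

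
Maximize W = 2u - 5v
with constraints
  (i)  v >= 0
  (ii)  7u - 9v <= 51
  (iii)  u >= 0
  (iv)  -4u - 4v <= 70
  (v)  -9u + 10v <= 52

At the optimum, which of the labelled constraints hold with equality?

Vertices and W = 2u - 5v:
  (51/7, 0) → W = 102/7
  (0, 0) → W = 0
  (0, 26/5) → W = -26
The feasible region is unbounded (it extends along (10, 9), (9, 7)), but W strictly decreases along every unbounded feasible direction, so there is no improving ray and the maximum is attained at a vertex.

The maximum is at (51/7, 0). Substituting into each constraint, equality holds for (i) and (ii); the remaining constraints have slack.

(i) and (ii)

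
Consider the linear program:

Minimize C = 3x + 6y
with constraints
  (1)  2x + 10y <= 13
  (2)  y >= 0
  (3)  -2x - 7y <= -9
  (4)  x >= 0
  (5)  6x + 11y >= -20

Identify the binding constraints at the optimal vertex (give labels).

Extreme points and C = 3x + 6y:
  (13/2, 0) → C = 39/2
  (0, 13/10) → C = 39/5
  (9/2, 0) → C = 27/2
  (0, 9/7) → C = 54/7

The minimum is at (0, 9/7). Substituting into each constraint, equality holds for (3) and (4); the remaining constraints have slack.

(3) and (4)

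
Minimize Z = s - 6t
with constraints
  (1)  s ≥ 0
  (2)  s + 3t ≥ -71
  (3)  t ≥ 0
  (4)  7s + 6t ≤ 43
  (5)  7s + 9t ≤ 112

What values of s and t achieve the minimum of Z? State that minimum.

s = 0, t = 43/6, minimum Z = -43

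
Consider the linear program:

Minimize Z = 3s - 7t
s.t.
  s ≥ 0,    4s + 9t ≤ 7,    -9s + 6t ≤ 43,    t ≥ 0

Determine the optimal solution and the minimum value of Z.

Extreme points and Z = 3s - 7t:
  (0, 7/9) → Z = -49/9
  (0, 0) → Z = 0
  (7/4, 0) → Z = 21/4

The optimum lies where s = 0 and 4s + 9t = 7.
Solving simultaneously gives s = 0, t = 7/9.

s = 0, t = 7/9, minimum Z = -49/9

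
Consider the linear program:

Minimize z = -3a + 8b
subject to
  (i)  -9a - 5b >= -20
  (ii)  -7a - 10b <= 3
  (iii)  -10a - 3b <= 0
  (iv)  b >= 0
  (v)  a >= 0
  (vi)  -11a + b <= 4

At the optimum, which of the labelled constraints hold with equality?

Extreme points and z = -3a + 8b:
  (20/9, 0) → z = -20/3
  (0, 4) → z = 32
  (0, 0) → z = 0

The minimum is at (20/9, 0). Substituting into each constraint, equality holds for (i) and (iv); the remaining constraints have slack.

(i) and (iv)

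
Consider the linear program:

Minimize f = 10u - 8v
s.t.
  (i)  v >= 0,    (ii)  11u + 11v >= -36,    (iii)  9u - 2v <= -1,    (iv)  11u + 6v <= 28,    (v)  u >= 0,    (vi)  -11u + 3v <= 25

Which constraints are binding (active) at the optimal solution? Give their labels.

(iv) and (v)

Extreme points and f = 10u - 8v:
  (25/38, 263/76) → f = -401/19
  (0, 1/2) → f = -4
  (0, 14/3) → f = -112/3

The minimum is at (0, 14/3). Substituting into each constraint, equality holds for (iv) and (v); the remaining constraints have slack.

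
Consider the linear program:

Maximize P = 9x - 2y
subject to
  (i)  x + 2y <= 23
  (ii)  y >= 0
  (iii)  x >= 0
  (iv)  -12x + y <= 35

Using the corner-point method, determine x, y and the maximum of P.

x = 23, y = 0, maximum P = 207

At the optimal vertex, x + 2y = 23 and y = 0.
Solving simultaneously gives x = 23, y = 0.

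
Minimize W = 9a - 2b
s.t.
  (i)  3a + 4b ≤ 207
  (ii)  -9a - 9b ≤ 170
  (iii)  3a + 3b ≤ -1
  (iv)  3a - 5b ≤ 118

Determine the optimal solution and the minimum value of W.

a = -2543/9, b = 791/3, minimum W = -9211/3

Extreme points and W = 9a - 2b:
  (-2543/9, 791/3) → W = -9211/3
  (-625/3, 208) → W = -2291
  (53/18, -131/6) → W = 421/6
  (349/24, -119/8) → W = 1285/8

The optimum lies where 3a + 4b = 207 and -9a - 9b = 170.
Solving simultaneously gives a = -2543/9, b = 791/3.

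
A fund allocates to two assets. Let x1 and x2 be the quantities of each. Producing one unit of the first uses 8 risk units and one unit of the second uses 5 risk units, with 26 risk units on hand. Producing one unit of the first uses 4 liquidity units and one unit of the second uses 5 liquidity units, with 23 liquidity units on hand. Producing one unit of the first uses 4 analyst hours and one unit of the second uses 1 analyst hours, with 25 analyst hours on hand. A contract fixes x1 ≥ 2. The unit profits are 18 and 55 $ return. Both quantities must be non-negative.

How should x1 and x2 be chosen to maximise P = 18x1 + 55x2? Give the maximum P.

x1 = 2, x2 = 2, maximum P = 146

Extreme points and P = 18x1 + 55x2:
  (13/4, 0) → P = 117/2
  (2, 0) → P = 36
  (2, 2) → P = 146

The binding constraints are 8x1 + 5x2 = 26 and x1 = 2.
Solving simultaneously gives x1 = 2, x2 = 2.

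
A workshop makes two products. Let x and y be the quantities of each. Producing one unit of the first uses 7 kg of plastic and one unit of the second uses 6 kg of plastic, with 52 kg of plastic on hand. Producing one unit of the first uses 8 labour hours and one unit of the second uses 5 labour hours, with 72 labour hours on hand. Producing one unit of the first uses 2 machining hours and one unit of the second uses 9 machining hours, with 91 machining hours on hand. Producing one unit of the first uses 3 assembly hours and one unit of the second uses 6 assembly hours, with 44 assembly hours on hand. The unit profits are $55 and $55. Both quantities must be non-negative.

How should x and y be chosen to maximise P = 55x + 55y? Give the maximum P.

x = 2, y = 19/3, maximum P = 1375/3

Extreme points and P = 55x + 55y:
  (0, 0) → P = 0
  (0, 22/3) → P = 1210/3
  (52/7, 0) → P = 2860/7
  (2, 19/3) → P = 1375/3

At the optimal vertex, 7x + 6y = 52 and 3x + 6y = 44.
Solving simultaneously gives x = 2, y = 19/3.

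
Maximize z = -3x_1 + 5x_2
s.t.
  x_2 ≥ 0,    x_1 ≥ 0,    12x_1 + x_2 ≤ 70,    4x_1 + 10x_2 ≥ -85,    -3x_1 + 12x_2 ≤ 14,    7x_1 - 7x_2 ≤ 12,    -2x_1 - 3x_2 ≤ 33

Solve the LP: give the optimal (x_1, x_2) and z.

x_1 = 0, x_2 = 7/6, maximum z = 35/6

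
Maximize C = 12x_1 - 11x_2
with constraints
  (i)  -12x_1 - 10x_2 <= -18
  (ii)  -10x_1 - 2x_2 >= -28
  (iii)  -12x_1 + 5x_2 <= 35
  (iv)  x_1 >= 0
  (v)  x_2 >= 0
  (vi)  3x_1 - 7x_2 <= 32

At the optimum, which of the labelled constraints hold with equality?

Corner points and C = 12x_1 - 11x_2:
  (0, 9/5) → C = -99/5
  (3/2, 0) → C = 18
  (35/37, 343/37) → C = -3353/37
  (14/5, 0) → C = 168/5
  (0, 7) → C = -77

The maximum is at (14/5, 0). Substituting into each constraint, equality holds for (ii) and (v); the remaining constraints have slack.

(ii) and (v)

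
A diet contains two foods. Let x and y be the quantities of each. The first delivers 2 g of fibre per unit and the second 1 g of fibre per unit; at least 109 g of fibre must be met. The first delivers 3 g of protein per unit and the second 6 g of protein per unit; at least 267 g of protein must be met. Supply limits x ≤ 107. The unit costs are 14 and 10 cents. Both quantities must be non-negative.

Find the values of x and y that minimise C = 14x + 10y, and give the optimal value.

Extreme points and C = 14x + 10y:
  (0, 109) → C = 1090
  (89, 0) → C = 1246
  (107, 0) → C = 1498
  (43, 23) → C = 832
The feasible region is unbounded (it extends along (0, 1)), but C strictly increases along every unbounded feasible direction, so there is no improving ray and the minimum is attained at a vertex.

The optimum lies where 2x + y = 109 and 3x + 6y = 267.
Solving simultaneously gives x = 43, y = 23.

x = 43, y = 23, minimum C = 832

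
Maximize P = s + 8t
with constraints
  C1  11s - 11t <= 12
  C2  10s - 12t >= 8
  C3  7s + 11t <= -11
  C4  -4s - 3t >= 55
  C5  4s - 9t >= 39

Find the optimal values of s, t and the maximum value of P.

Corner points and P = s + 8t:
  (-569/77, -653/77) → P = -5793/77
  (-66/7, -179/21) → P = -1630/21
  (-63/8, -47/6) → P = -1693/24
The feasible region is unbounded (it extends along (-1, -1), (-6, -5)), but P strictly decreases along every unbounded feasible direction, so there is no improving ray and the maximum is attained at a vertex.

The optimum lies where -4s - 3t = 55 and 4s - 9t = 39.
Solving simultaneously gives s = -63/8, t = -47/6.

s = -63/8, t = -47/6, maximum P = -1693/24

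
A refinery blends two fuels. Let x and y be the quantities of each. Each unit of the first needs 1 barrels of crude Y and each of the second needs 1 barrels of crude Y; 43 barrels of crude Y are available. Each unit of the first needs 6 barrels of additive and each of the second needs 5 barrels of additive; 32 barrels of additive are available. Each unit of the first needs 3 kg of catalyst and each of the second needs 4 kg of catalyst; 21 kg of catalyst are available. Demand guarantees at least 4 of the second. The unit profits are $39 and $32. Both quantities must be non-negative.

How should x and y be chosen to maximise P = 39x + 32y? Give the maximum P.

x = 5/3, y = 4, maximum P = 193

Feasible corners and P = 39x + 32y:
  (0, 21/4) → P = 168
  (0, 4) → P = 128
  (5/3, 4) → P = 193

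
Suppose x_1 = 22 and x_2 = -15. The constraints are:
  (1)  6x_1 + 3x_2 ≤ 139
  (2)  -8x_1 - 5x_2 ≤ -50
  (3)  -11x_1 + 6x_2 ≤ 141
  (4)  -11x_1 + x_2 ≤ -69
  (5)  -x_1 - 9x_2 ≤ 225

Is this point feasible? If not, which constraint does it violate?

feasible

(1): 87 ≤ 139 ✓
(2): -101 ≤ -50 ✓
(3): -332 ≤ 141 ✓
(4): -257 ≤ -69 ✓
(5): 113 ≤ 225 ✓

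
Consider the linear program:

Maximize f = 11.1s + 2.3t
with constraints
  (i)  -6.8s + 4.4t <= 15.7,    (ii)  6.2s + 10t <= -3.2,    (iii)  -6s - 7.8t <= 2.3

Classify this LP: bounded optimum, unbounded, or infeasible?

From the feasible point (49/291, -247/582), moving in the direction (7.8, -6) keeps every constraint satisfied while f increases without bound.

unbounded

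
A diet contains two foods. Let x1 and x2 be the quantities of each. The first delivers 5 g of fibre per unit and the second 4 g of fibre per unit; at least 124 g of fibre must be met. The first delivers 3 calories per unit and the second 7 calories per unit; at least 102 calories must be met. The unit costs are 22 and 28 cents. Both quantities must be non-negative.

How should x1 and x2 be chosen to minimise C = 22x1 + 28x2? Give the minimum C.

x1 = 20, x2 = 6, minimum C = 608

Feasible corners and C = 22x1 + 28x2:
  (0, 31) → C = 868
  (34, 0) → C = 748
  (20, 6) → C = 608
The feasible region is unbounded (it extends along (0, 1), (1, 0)), but C strictly increases along every unbounded feasible direction, so there is no improving ray and the minimum is attained at a vertex.

The optimum lies where 5x1 + 4x2 = 124 and 3x1 + 7x2 = 102.
Solving simultaneously gives x1 = 20, x2 = 6.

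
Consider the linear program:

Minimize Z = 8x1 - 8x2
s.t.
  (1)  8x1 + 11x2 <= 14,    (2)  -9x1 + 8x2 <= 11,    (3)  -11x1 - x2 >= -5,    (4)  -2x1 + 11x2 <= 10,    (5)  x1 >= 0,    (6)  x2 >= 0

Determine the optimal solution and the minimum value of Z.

x1 = 0, x2 = 10/11, minimum Z = -80/11

Corner points and Z = 8x1 - 8x2:
  (15/41, 40/41) → Z = -200/41
  (5/11, 0) → Z = 40/11
  (0, 10/11) → Z = -80/11
  (0, 0) → Z = 0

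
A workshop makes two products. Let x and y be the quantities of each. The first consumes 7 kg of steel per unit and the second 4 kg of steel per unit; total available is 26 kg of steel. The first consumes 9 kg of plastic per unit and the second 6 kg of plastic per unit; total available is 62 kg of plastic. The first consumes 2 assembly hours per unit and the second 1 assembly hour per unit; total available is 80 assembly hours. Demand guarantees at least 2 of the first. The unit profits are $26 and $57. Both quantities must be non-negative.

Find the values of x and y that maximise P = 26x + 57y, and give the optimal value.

x = 2, y = 3, maximum P = 223

Corner points and P = 26x + 57y:
  (26/7, 0) → P = 676/7
  (2, 0) → P = 52
  (2, 3) → P = 223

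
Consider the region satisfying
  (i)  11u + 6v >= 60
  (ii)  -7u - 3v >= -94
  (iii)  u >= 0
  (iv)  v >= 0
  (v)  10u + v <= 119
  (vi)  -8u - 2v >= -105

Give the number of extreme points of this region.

5

The feasible vertices (each the meet of two boundaries and inside every other half-plane) are:
  (0, 10)
  (60/11, 0)
  (0, 94/3)
  (263/23, 107/23)
  (119/10, 0)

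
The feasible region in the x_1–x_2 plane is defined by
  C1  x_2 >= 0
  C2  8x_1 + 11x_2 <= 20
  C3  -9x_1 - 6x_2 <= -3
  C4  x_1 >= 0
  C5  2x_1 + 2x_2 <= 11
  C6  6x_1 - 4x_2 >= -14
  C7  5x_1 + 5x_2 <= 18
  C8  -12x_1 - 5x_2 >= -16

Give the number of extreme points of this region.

Of the 27 pairwise boundary intersections, those satisfying every inequality are:
  (1/3, 0)
  (4/3, 0)
  (0, 20/11)
  (19/23, 28/23)
  (0, 1/2)

5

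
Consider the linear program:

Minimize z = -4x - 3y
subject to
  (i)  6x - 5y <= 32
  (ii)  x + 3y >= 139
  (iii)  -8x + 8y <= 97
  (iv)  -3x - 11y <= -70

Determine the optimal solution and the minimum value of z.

Extreme points and z = -4x - 3y:
  (791/23, 802/23) → z = -5570/23
  (741/8, 419/4) → z = -2739/4
  (821/32, 1209/32) → z = -6911/32

The optimum lies where 6x - 5y = 32 and -8x + 8y = 97.
Solving simultaneously gives x = 741/8, y = 419/4.

x = 741/8, y = 419/4, minimum z = -2739/4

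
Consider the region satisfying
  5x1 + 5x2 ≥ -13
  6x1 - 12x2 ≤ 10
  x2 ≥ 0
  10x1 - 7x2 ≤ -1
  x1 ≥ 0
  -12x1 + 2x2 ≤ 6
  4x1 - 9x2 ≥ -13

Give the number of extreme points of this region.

Intersecting each pair of boundary lines and keeping only the points that satisfy every inequality leaves:
  (0, 1/7)
  (41/31, 63/31)
  (0, 13/9)

3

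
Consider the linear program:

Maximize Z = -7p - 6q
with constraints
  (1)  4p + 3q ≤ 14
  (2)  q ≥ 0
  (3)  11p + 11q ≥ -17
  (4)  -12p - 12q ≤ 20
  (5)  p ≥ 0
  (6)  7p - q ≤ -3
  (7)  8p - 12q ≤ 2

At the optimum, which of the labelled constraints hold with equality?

(5) and (6)

Extreme points and Z = -7p - 6q:
  (0, 14/3) → Z = -28
  (1/5, 22/5) → Z = -139/5
  (0, 3) → Z = -18

The maximum is at (0, 3). Substituting into each constraint, equality holds for (5) and (6); the remaining constraints have slack.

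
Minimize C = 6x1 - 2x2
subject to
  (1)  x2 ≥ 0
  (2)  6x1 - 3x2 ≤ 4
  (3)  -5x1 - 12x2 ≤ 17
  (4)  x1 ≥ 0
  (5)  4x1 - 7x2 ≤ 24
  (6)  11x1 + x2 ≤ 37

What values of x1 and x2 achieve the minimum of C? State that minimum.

Feasible corners and C = 6x1 - 2x2:
  (2/3, 0) → C = 4
  (0, 0) → C = 0
  (115/39, 178/39) → C = 334/39
  (0, 37) → C = -74

At the optimal vertex, x1 = 0 and 11x1 + x2 = 37.
Solving simultaneously gives x1 = 0, x2 = 37.

x1 = 0, x2 = 37, minimum C = -74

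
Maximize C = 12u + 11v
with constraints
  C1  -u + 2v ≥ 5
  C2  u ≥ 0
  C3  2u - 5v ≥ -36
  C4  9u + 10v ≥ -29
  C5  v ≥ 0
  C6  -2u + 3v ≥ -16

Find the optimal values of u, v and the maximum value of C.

u = 47, v = 26, maximum C = 850

Vertices and C = 12u + 11v:
  (0, 5/2) → C = 55/2
  (47, 26) → C = 850
  (0, 36/5) → C = 396/5

The binding constraints are -u + 2v = 5 and 2u - 5v = -36.
Solving simultaneously gives u = 47, v = 26.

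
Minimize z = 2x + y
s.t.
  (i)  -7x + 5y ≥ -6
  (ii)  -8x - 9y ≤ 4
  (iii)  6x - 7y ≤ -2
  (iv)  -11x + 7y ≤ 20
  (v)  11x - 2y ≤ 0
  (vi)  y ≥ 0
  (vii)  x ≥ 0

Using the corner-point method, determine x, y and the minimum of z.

Corner points and z = 2x + y:
  (4/65, 22/65) → z = 6/13
  (0, 2/7) → z = 2/7
  (8/11, 4) → z = 60/11
  (0, 20/7) → z = 20/7

x = 0, y = 2/7, minimum z = 2/7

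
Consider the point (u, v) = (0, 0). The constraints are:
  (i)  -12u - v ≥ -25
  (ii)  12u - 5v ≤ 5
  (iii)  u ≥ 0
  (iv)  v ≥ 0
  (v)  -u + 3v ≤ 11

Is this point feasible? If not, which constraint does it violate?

feasible

(i): 0 ≥ -25 ✓
(ii): 0 ≤ 5 ✓
(iii): 0 ≥ 0 ✓
(iv): 0 ≥ 0 ✓
(v): 0 ≤ 11 ✓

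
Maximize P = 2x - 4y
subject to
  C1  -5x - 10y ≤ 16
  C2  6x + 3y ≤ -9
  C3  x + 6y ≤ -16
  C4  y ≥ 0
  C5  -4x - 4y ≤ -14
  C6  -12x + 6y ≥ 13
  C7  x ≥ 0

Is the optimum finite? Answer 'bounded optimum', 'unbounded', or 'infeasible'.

The boundaries -12x + 6y = 13 and x = 0 meet at (0, 13/6), but that point violates 6x + 3y ≤ -9. Every candidate vertex is excluded by some other constraint, so the feasible region is empty.

infeasible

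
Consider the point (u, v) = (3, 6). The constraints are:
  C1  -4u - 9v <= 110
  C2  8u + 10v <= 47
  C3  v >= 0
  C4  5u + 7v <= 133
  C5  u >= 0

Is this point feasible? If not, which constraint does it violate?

Constraint C2: 8u + 10v = 84, which is not ≤ 47. All other constraints are satisfied.

not feasible — violates C2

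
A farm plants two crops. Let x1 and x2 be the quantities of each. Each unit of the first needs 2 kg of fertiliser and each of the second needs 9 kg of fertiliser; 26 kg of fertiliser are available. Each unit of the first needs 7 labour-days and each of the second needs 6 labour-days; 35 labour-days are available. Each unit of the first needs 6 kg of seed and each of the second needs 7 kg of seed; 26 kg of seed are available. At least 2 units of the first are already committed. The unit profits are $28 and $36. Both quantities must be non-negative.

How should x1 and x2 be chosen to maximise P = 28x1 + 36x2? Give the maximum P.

x1 = 2, x2 = 2, maximum P = 128

Feasible corners and P = 28x1 + 36x2:
  (13/3, 0) → P = 364/3
  (2, 0) → P = 56
  (2, 2) → P = 128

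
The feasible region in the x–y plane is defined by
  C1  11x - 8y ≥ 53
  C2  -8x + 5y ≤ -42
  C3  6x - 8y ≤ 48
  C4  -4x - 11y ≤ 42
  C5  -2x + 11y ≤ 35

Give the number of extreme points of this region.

4

Pairwise boundary intersections that survive every other constraint:
  (71/9, 38/9)
  (863/105, 491/105)
  (48/17, -66/17)
  (404/25, 153/25)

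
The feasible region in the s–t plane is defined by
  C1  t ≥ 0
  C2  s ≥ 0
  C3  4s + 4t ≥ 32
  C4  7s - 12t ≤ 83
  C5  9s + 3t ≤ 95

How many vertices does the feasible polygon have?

4

Of the 10 pairwise boundary intersections, those satisfying every inequality are:
  (8, 0)
  (95/9, 0)
  (0, 8)
  (0, 95/3)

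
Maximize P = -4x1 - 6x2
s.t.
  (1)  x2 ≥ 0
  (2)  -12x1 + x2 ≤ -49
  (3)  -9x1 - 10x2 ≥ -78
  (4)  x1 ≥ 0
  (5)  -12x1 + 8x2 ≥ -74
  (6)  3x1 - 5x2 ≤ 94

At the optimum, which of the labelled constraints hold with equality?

Extreme points and P = -4x1 - 6x2:
  (49/12, 0) → P = -49/3
  (37/6, 0) → P = -74/3
  (568/129, 165/43) → P = -5242/129
  (341/48, 45/32) → P = -1769/48

The maximum is at (49/12, 0). Substituting into each constraint, equality holds for (1) and (2); the remaining constraints have slack.

(1) and (2)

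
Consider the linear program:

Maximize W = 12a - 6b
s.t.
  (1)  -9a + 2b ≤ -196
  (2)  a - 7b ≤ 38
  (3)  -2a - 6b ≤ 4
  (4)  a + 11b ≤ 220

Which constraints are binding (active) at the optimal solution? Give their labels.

(2) and (4)

Corner points and W = 12a - 6b:
  (1296/61, -146/61) → W = 16428/61
  (2596/101, 1784/101) → W = 20448/101
  (979/9, 91/9) → W = 3734/3

The maximum is at (979/9, 91/9). Substituting into each constraint, equality holds for (2) and (4); the remaining constraints have slack.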